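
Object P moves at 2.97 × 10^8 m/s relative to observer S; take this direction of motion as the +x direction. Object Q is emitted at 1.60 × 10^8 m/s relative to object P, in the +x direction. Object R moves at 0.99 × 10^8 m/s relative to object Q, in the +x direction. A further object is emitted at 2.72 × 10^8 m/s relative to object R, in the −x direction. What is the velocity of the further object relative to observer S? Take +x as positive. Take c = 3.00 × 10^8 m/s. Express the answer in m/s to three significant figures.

Apply u = (u' + v)/(1 + u'v/c²) successively, working outward toward observer S.
(Dividing each given speed by c = 3.00 × 10^8 m/s to work in units of c.)
Start: velocity of object P relative to observer S = 0.9900c.
Compose with object Q (u' = 0.533 in object P frame): u_1 = (0.533 + 0.990) / (1 + 0.533·0.990) = 1.5233/1.5280 = 0.9969.
Compose with object R (u' = 0.330 in object Q frame): u_2 = (0.330 + 0.997) / (1 + 0.330·0.997) = 1.3269/1.3290 = 0.9985.
Compose with the further object (u' = -0.907 in object R frame): u_3 = (-0.907 + 0.998) / (1 + (-0.907)·0.998) = 0.0918/0.0947 = 0.9690.
So u = 0.9690 × 3.00 × 10^8 m/s.

+2.91 × 10^8 m/s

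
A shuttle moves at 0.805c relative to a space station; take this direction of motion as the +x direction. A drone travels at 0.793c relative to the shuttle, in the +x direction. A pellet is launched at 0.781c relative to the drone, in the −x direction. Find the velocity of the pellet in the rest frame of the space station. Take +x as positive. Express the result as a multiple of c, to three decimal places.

Apply u = (u' + v)/(1 + u'v/c²) successively, working outward toward the space station.
Start: velocity of the shuttle relative to the space station = 0.8050c.
Compose with the drone (u' = 0.793 in the shuttle frame): u_1 = (0.793 + 0.805) / (1 + 0.793·0.805) = 1.5980/1.6384 = 0.9754.
Compose with the pellet (u' = -0.781 in the drone frame): u_2 = (-0.781 + 0.975) / (1 + (-0.781)·0.975) = 0.1944/0.2382 = 0.8158.

+0.816c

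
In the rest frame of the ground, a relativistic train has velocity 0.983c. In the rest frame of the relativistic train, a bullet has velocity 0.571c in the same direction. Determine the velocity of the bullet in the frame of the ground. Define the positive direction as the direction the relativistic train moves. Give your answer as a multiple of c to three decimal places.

With v = 0.983 and u' = 0.571 (in units of c),
u = (u' + v)/(1 + u'v/c²):
u = (0.571 + 0.983) / (1 + 0.571·0.983) = 1.5540/1.5613 = 0.9953
(Galilean addition would give +1.554c, exceeding c.)

0.995c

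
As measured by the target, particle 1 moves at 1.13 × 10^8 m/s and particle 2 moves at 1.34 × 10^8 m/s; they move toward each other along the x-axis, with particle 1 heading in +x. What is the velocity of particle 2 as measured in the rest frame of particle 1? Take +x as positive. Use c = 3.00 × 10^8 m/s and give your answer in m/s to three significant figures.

β_A = 0.377, β_B = -0.447 (dividing each by c = 3.00 × 10^8 m/s).
Transform to A's frame with the inverse velocity-addition law: u' = (u − v)/(1 − uv/c²), taking u = β_B and v = β_A.
u' = (-0.447 − 0.377) / (1 − (0.377)(-0.447)) = -0.8233/1.1682 = -0.7048.
u' = -0.7048 × 3.00 × 10^8 m/s.

-2.11 × 10^8 m/s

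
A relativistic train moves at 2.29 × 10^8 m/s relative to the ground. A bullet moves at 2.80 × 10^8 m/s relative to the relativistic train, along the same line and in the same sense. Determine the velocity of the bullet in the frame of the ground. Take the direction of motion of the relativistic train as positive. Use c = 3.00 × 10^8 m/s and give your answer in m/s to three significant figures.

2.97 × 10^8 m/s

In units of c (dividing by 3.00 × 10^8 m/s): v = 0.763, u' = 0.933.
u = (u' + v)/(1 + u'v/c²):
u = (0.933 + 0.763) / (1 + 0.933·0.763) = 1.6967/1.7124 = 0.9908
Converting back: u = 0.9908 × 3.00 × 10^8 m/s.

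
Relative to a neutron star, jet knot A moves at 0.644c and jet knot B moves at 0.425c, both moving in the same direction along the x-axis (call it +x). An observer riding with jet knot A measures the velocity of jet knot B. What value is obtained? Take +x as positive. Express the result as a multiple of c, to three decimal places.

-0.302c

β_A = 0.644, β_B = 0.425.
Transform to A's frame with the inverse velocity-addition law: u' = (u − v)/(1 − uv/c²), taking u = β_B and v = β_A.
u' = (0.425 − 0.644) / (1 − (0.644)(0.425)) = -0.2190/0.7263 = -0.3015.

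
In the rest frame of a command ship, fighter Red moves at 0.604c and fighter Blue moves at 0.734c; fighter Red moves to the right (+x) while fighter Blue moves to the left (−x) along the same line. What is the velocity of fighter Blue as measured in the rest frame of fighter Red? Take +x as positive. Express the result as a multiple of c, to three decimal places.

-0.927c

β_A = 0.604, β_B = -0.734.
Transform to A's frame with the inverse velocity-addition law: u' = (u − v)/(1 − uv/c²), taking u = β_B and v = β_A.
u' = (-0.734 − 0.604) / (1 − (0.604)(-0.734)) = -1.3380/1.4433 = -0.9270.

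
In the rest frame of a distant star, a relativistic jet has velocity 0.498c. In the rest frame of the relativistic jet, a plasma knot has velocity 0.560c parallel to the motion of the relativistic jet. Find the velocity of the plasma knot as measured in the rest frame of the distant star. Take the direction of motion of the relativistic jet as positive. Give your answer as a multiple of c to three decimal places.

With v = 0.498 and u' = 0.560 (in units of c),
u = (u' + v)/(1 + u'v/c²):
u = (0.560 + 0.498) / (1 + 0.560·0.498) = 1.0580/1.2789 = 0.8273

0.827c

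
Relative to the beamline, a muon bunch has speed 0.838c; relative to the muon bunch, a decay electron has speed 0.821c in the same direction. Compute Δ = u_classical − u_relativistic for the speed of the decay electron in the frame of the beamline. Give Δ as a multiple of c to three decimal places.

Δ = 0.676c

Galilean: u_cl = 0.821 + 0.838 = 1.6590.
Relativistic: u_rel = (0.821 + 0.838) / (1 + 0.821·0.838) = 1.6590/1.6880 = 0.9828.
Δ = 1.6590 − 0.9828 = 0.6762.
(The classical prediction exceeds c; the relativistic result does not.)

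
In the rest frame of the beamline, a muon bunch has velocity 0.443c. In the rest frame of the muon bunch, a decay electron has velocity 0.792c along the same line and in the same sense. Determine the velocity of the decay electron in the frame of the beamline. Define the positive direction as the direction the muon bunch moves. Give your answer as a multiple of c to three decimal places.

0.914c

With v = 0.443 and u' = 0.792 (in units of c),
u = (u' + v)/(1 + u'v/c²):
u = (0.792 + 0.443) / (1 + 0.792·0.443) = 1.2350/1.3509 = 0.9142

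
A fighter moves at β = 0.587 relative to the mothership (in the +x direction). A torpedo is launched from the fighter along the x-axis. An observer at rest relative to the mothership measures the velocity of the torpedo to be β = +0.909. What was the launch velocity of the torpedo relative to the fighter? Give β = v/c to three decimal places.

β = +0.690

Invert the composition law: u' = (u − v)/(1 − uv/c²).
u' = (0.909 − 0.587) / (1 − (0.909)(0.587)) = 0.3220/0.4664 = 0.6904.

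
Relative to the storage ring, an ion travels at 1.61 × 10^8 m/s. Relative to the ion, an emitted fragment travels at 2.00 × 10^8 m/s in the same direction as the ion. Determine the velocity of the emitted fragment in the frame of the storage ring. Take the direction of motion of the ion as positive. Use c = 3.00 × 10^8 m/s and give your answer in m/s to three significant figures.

In units of c (dividing by 3.00 × 10^8 m/s): v = 0.537, u' = 0.667.
u = (u' + v)/(1 + u'v/c²):
u = (0.667 + 0.537) / (1 + 0.667·0.537) = 1.2033/1.3578 = 0.8863
Converting back: u = 0.8863 × 3.00 × 10^8 m/s.

2.66 × 10^8 m/s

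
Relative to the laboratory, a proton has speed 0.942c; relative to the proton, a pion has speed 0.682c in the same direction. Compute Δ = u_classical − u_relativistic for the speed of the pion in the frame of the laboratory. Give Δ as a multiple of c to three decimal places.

Δ = 0.635c

Galilean: u_cl = 0.682 + 0.942 = 1.6240.
Relativistic: u_rel = (0.682 + 0.942) / (1 + 0.682·0.942) = 1.6240/1.6424 = 0.9888.
Δ = 1.6240 − 0.9888 = 0.6352.
(The classical prediction exceeds c; the relativistic result does not.)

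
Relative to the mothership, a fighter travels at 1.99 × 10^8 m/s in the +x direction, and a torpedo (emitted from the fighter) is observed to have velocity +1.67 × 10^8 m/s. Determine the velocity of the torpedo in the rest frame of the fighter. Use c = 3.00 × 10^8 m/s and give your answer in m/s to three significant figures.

v = 0.663c, u = 0.557c.
Invert the composition law: u' = (u − v)/(1 − uv/c²).
u' = (0.557 − 0.663) / (1 − (0.557)(0.663)) = -0.1067/0.6307 = -0.1691.
u' = -0.1691 × 3.00 × 10^8 m/s.

-5.07 × 10^7 m/s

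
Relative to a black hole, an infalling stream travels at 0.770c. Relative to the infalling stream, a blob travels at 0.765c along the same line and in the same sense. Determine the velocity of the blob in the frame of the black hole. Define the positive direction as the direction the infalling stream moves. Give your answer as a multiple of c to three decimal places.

With v = 0.770 and u' = 0.765 (in units of c),
u = (u' + v)/(1 + u'v/c²):
u = (0.765 + 0.770) / (1 + 0.765·0.770) = 1.5350/1.5891 = 0.9660
(Galilean addition would give +1.535c, exceeding c.)

0.966c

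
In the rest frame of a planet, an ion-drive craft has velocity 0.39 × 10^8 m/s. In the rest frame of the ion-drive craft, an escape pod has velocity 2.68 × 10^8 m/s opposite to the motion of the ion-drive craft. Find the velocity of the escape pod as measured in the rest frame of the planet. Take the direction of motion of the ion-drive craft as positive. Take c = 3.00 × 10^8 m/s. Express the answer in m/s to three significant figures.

In units of c (dividing by 3.00 × 10^8 m/s): v = 0.130, u' = -0.893.
u = (u' + v)/(1 + u'v/c²):
u = (-0.893 + 0.130) / (1 + (-0.893)·0.130) = -0.7633/0.8839 = -0.8636
(Galilean addition would give -0.763c.)
Converting back: u = -0.8636 × 3.00 × 10^8 m/s.

-2.59 × 10^8 m/s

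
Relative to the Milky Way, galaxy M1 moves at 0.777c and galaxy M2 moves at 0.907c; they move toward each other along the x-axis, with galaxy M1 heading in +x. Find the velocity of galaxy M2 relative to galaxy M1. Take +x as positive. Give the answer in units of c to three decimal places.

β_A = 0.777, β_B = -0.907.
Transform to A's frame with the inverse velocity-addition law: u' = (u − v)/(1 − uv/c²), taking u = β_B and v = β_A.
u' = (-0.907 − 0.777) / (1 − (0.777)(-0.907)) = -1.6840/1.7047 = -0.9878.

-0.988c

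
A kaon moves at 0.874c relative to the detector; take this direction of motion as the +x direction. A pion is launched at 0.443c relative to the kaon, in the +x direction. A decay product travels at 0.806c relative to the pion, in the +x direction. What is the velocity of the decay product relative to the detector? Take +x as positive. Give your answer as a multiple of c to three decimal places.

0.994c

Apply u = (u' + v)/(1 + u'v/c²) successively, working outward toward the detector.
Start: velocity of the kaon relative to the detector = 0.8740c.
Compose with the pion (u' = 0.443 in the kaon frame): u_1 = (0.443 + 0.874) / (1 + 0.443·0.874) = 1.3170/1.3872 = 0.9494.
Compose with the decay product (u' = 0.806 in the pion frame): u_2 = (0.806 + 0.949) / (1 + 0.806·0.949) = 1.7554/1.7652 = 0.9944.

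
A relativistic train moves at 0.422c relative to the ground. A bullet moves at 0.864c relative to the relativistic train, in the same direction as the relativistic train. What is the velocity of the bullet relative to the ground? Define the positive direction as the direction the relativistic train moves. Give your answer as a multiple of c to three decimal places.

0.942c

With v = 0.422 and u' = 0.864 (in units of c),
u = (u' + v)/(1 + u'v/c²):
u = (0.864 + 0.422) / (1 + 0.864·0.422) = 1.2860/1.3646 = 0.9424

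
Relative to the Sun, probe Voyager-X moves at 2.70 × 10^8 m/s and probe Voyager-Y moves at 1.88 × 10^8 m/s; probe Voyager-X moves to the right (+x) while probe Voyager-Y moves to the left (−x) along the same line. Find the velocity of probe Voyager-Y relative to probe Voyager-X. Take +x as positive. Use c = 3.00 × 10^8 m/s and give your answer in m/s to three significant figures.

β_A = 0.900, β_B = -0.627 (dividing each by c = 3.00 × 10^8 m/s).
Transform to A's frame with the inverse velocity-addition law: u' = (u − v)/(1 − uv/c²), taking u = β_B and v = β_A.
u' = (-0.627 − 0.900) / (1 − (0.900)(-0.627)) = -1.5267/1.5640 = -0.9761.
u' = -0.9761 × 3.00 × 10^8 m/s.

-2.93 × 10^8 m/s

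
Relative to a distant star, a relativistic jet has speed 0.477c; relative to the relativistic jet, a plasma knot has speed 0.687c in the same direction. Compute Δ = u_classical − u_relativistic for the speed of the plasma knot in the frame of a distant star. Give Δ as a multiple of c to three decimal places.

Δ = 0.287c

Galilean: u_cl = 0.687 + 0.477 = 1.1640.
Relativistic: u_rel = (0.687 + 0.477) / (1 + 0.687·0.477) = 1.1640/1.3277 = 0.8767.
Δ = 1.1640 − 0.8767 = 0.2873.
(The classical prediction exceeds c; the relativistic result does not.)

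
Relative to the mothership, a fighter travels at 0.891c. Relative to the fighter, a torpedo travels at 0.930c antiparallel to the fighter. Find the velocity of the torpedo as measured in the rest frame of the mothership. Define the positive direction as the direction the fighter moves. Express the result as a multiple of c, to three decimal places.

With v = 0.891 and u' = -0.930 (in units of c),
u = (u' + v)/(1 + u'v/c²):
u = (-0.930 + 0.891) / (1 + (-0.930)·0.891) = -0.0390/0.1714 = -0.2276

-0.228c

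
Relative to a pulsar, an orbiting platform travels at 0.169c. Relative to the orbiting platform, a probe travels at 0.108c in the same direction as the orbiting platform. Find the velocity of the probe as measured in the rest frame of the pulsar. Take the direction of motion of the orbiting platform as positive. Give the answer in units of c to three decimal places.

0.272c

With v = 0.169 and u' = 0.108 (in units of c),
u = (u' + v)/(1 + u'v/c²):
u = (0.108 + 0.169) / (1 + 0.108·0.169) = 0.2770/1.0183 = 0.2720
(Galilean addition would give +0.277c.)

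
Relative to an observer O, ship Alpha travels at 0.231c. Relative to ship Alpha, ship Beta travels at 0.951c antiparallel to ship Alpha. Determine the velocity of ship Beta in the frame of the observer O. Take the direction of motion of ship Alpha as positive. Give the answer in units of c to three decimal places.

-0.923c

With v = 0.231 and u' = -0.951 (in units of c),
u = (u' + v)/(1 + u'v/c²):
u = (-0.951 + 0.231) / (1 + (-0.951)·0.231) = -0.7200/0.7803 = -0.9227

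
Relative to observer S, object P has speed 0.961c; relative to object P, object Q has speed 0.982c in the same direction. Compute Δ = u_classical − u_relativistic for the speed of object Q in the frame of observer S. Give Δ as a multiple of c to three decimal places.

Galilean: u_cl = 0.982 + 0.961 = 1.9430.
Relativistic: u_rel = (0.982 + 0.961) / (1 + 0.982·0.961) = 1.9430/1.9437 = 0.9996.
Δ = 1.9430 − 0.9996 = 0.9434.
(The classical prediction exceeds c; the relativistic result does not.)

Δ = 0.943c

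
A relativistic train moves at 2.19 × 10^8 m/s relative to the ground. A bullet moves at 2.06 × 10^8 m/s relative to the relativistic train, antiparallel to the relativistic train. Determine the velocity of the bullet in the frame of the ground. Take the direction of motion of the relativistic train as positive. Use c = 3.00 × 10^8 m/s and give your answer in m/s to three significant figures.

+2.61 × 10^7 m/s

In units of c (dividing by 3.00 × 10^8 m/s): v = 0.730, u' = -0.687.
u = (u' + v)/(1 + u'v/c²):
u = (-0.687 + 0.730) / (1 + (-0.687)·0.730) = 0.0433/0.4987 = 0.0869
(Galilean addition would give +0.043c.)
Converting back: u = 0.0869 × 3.00 × 10^8 m/s.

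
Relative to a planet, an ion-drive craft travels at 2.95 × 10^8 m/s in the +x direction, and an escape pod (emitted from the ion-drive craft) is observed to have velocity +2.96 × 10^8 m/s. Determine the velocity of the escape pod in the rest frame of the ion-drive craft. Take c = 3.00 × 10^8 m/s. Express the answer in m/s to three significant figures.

+3.36 × 10^7 m/s

v = 0.983c, u = 0.987c.
Invert the composition law: u' = (u − v)/(1 − uv/c²).
u' = (0.987 − 0.983) / (1 − (0.987)(0.983)) = 0.0033/0.0298 = 0.1119.
u' = 0.1119 × 3.00 × 10^8 m/s.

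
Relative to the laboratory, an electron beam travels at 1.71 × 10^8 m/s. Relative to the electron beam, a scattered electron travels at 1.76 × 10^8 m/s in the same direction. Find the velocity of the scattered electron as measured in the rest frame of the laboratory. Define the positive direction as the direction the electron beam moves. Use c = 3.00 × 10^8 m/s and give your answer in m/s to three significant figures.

In units of c (dividing by 3.00 × 10^8 m/s): v = 0.570, u' = 0.587.
u = (u' + v)/(1 + u'v/c²):
u = (0.587 + 0.570) / (1 + 0.587·0.570) = 1.1567/1.3344 = 0.8668
Converting back: u = 0.8668 × 3.00 × 10^8 m/s.

2.60 × 10^8 m/s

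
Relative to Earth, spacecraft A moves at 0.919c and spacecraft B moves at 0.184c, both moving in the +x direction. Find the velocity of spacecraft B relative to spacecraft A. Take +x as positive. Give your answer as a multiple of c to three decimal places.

β_A = 0.919, β_B = 0.184.
Transform to A's frame with the inverse velocity-addition law: u' = (u − v)/(1 − uv/c²), taking u = β_B and v = β_A.
u' = (0.184 − 0.919) / (1 − (0.919)(0.184)) = -0.7350/0.8309 = -0.8846.

-0.885c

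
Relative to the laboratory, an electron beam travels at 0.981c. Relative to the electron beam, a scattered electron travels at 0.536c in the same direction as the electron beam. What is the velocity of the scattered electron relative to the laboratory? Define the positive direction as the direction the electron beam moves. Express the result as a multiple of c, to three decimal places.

0.994c

With v = 0.981 and u' = 0.536 (in units of c),
u = (u' + v)/(1 + u'v/c²):
u = (0.536 + 0.981) / (1 + 0.536·0.981) = 1.5170/1.5258 = 0.9942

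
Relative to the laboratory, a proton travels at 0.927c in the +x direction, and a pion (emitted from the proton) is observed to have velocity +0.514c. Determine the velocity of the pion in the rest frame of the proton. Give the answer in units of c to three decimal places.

Invert the composition law: u' = (u − v)/(1 − uv/c²).
u' = (0.514 − 0.927) / (1 − (0.514)(0.927)) = -0.4130/0.5235 = -0.7889.

-0.789c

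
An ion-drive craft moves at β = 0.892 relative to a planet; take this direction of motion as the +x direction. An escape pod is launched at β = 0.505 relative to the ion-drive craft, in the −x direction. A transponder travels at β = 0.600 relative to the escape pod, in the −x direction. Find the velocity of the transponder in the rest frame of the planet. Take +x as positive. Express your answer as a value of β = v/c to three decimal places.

Apply u = (u' + v)/(1 + u'v/c²) successively, working outward toward the planet.
Start: velocity of the ion-drive craft relative to the planet = 0.8920c.
Compose with the escape pod (u' = -0.505 in the ion-drive craft frame): u_1 = (-0.505 + 0.892) / (1 + (-0.505)·0.892) = 0.3870/0.5495 = 0.7042.
Compose with the transponder (u' = -0.600 in the escape pod frame): u_2 = (-0.600 + 0.704) / (1 + (-0.600)·0.704) = 0.1042/0.5775 = 0.1805.

β = +0.180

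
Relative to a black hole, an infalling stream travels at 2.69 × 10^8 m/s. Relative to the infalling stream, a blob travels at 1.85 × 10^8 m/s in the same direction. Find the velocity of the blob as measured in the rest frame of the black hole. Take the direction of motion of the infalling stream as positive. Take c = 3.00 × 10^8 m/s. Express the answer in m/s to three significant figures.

In units of c (dividing by 3.00 × 10^8 m/s): v = 0.897, u' = 0.617.
u = (u' + v)/(1 + u'v/c²):
u = (0.617 + 0.897) / (1 + 0.617·0.897) = 1.5133/1.5529 = 0.9745
(Galilean addition would give +1.513c, exceeding c.)
Converting back: u = 0.9745 × 3.00 × 10^8 m/s.

2.92 × 10^8 m/s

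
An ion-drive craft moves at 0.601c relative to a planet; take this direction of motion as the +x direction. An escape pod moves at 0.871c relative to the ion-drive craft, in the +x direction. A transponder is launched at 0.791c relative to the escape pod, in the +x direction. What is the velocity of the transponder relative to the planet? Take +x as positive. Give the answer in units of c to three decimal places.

Apply u = (u' + v)/(1 + u'v/c²) successively, working outward toward the planet.
Start: velocity of the ion-drive craft relative to the planet = 0.6010c.
Compose with the escape pod (u' = 0.871 in the ion-drive craft frame): u_1 = (0.871 + 0.601) / (1 + 0.871·0.601) = 1.4720/1.5235 = 0.9662.
Compose with the transponder (u' = 0.791 in the escape pod frame): u_2 = (0.791 + 0.966) / (1 + 0.791·0.966) = 1.7572/1.7643 = 0.9960.

0.996c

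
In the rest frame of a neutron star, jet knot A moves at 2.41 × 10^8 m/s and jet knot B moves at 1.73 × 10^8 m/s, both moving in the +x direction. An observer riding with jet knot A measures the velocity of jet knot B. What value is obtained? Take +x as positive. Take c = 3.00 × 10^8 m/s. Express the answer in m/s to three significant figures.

-1.27 × 10^8 m/s

β_A = 0.803, β_B = 0.577 (dividing each by c = 3.00 × 10^8 m/s).
Transform to A's frame with the inverse velocity-addition law: u' = (u − v)/(1 − uv/c²), taking u = β_B and v = β_A.
u' = (0.577 − 0.803) / (1 − (0.803)(0.577)) = -0.2267/0.5367 = -0.4223.
u' = -0.4223 × 3.00 × 10^8 m/s.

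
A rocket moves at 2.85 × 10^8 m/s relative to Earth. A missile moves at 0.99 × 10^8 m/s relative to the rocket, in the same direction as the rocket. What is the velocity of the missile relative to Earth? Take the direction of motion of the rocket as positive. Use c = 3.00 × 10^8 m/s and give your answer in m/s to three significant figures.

In units of c (dividing by 3.00 × 10^8 m/s): v = 0.950, u' = 0.330.
u = (u' + v)/(1 + u'v/c²):
u = (0.330 + 0.950) / (1 + 0.330·0.950) = 1.2800/1.3135 = 0.9745
(Galilean addition would give +1.280c, exceeding c.)
Converting back: u = 0.9745 × 3.00 × 10^8 m/s.

2.92 × 10^8 m/s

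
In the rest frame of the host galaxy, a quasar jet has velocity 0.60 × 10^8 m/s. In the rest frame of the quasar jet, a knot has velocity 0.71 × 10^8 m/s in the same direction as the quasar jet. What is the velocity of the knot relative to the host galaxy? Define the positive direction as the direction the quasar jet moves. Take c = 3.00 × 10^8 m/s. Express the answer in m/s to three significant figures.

In units of c (dividing by 3.00 × 10^8 m/s): v = 0.200, u' = 0.237.
u = (u' + v)/(1 + u'v/c²):
u = (0.237 + 0.200) / (1 + 0.237·0.200) = 0.4367/1.0473 = 0.4169
(Galilean addition would give +0.437c.)
Converting back: u = 0.4169 × 3.00 × 10^8 m/s.

1.25 × 10^8 m/s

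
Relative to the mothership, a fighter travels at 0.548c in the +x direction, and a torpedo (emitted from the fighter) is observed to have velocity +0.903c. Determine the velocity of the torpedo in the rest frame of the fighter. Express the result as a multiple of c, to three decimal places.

+0.703c

Invert the composition law: u' = (u − v)/(1 − uv/c²).
u' = (0.903 − 0.548) / (1 − (0.903)(0.548)) = 0.3550/0.5052 = 0.7028.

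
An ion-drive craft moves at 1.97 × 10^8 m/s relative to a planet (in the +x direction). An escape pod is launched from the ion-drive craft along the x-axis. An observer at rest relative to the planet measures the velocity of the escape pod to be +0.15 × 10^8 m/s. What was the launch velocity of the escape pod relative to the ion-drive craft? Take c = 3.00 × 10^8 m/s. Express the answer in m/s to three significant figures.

-1.88 × 10^8 m/s

v = 0.657c, u = 0.050c.
Invert the composition law: u' = (u − v)/(1 − uv/c²).
u' = (0.050 − 0.657) / (1 − (0.050)(0.657)) = -0.6067/0.9672 = -0.6273.
u' = -0.6273 × 3.00 × 10^8 m/s.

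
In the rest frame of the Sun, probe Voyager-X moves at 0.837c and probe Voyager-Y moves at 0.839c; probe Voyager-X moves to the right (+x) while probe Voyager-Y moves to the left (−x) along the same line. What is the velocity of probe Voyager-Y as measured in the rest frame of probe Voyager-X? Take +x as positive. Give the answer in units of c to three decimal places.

β_A = 0.837, β_B = -0.839.
Transform to A's frame with the inverse velocity-addition law: u' = (u − v)/(1 − uv/c²), taking u = β_B and v = β_A.
u' = (-0.839 − 0.837) / (1 − (0.837)(-0.839)) = -1.6760/1.7022 = -0.9846.

-0.985c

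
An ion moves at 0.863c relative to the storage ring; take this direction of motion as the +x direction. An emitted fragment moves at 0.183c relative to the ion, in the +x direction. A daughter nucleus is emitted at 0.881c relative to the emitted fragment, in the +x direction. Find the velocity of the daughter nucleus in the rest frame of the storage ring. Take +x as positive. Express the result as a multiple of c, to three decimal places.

0.994c

Apply u = (u' + v)/(1 + u'v/c²) successively, working outward toward the storage ring.
Start: velocity of the ion relative to the storage ring = 0.8630c.
Compose with the emitted fragment (u' = 0.183 in the ion frame): u_1 = (0.183 + 0.863) / (1 + 0.183·0.863) = 1.0460/1.1579 = 0.9033.
Compose with the daughter nucleus (u' = 0.881 in the emitted fragment frame): u_2 = (0.881 + 0.903) / (1 + 0.881·0.903) = 1.7843/1.7958 = 0.9936.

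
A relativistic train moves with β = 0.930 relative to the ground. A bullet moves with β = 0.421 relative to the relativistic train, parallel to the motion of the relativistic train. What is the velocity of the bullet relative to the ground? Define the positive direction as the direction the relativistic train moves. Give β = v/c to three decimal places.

β = 0.971

With v = 0.930 and u' = 0.421 (in units of c),
u = (u' + v)/(1 + u'v/c²):
u = (0.421 + 0.930) / (1 + 0.421·0.930) = 1.3510/1.3915 = 0.9709
(Galilean addition would give +1.351c, exceeding c.)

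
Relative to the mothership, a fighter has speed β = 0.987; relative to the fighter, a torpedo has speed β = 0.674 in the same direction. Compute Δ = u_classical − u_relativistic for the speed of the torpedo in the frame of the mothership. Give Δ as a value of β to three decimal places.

Δ = 0.664

Galilean: u_cl = 0.674 + 0.987 = 1.6610.
Relativistic: u_rel = (0.674 + 0.987) / (1 + 0.674·0.987) = 1.6610/1.6652 = 0.9975.
Δ = 1.6610 − 0.9975 = 0.6635.
(The classical prediction exceeds c; the relativistic result does not.)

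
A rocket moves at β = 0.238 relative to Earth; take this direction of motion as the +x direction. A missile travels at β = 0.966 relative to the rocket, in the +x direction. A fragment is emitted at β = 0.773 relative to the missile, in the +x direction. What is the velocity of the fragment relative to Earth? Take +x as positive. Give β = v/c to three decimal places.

β = 0.997

Apply u = (u' + v)/(1 + u'v/c²) successively, working outward toward Earth.
Start: velocity of the rocket relative to Earth = 0.2380c.
Compose with the missile (u' = 0.966 in the rocket frame): u_1 = (0.966 + 0.238) / (1 + 0.966·0.238) = 1.2040/1.2299 = 0.9789.
Compose with the fragment (u' = 0.773 in the missile frame): u_2 = (0.773 + 0.979) / (1 + 0.773·0.979) = 1.7519/1.7567 = 0.9973.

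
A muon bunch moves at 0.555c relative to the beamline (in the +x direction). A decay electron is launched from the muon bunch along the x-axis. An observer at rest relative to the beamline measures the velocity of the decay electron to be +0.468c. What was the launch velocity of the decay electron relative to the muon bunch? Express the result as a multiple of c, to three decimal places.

-0.118c

Invert the composition law: u' = (u − v)/(1 − uv/c²).
u' = (0.468 − 0.555) / (1 − (0.468)(0.555)) = -0.0870/0.7403 = -0.1175.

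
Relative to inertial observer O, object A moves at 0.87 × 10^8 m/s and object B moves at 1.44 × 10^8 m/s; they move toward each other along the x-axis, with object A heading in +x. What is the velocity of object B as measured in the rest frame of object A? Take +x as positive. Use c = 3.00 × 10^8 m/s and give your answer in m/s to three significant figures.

β_A = 0.290, β_B = -0.480 (dividing each by c = 3.00 × 10^8 m/s).
Transform to A's frame with the inverse velocity-addition law: u' = (u − v)/(1 − uv/c²), taking u = β_B and v = β_A.
u' = (-0.480 − 0.290) / (1 − (0.290)(-0.480)) = -0.7700/1.1392 = -0.6759.
u' = -0.6759 × 3.00 × 10^8 m/s.

-2.03 × 10^8 m/s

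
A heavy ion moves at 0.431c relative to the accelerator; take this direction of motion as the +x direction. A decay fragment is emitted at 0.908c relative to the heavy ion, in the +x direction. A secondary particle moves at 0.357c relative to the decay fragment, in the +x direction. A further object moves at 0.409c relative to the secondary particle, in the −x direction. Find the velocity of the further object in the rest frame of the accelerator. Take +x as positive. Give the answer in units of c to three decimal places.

+0.958c

Apply u = (u' + v)/(1 + u'v/c²) successively, working outward toward the accelerator.
Start: velocity of the heavy ion relative to the accelerator = 0.4310c.
Compose with the decay fragment (u' = 0.908 in the heavy ion frame): u_1 = (0.908 + 0.431) / (1 + 0.908·0.431) = 1.3390/1.3913 = 0.9624.
Compose with the secondary particle (u' = 0.357 in the decay fragment frame): u_2 = (0.357 + 0.962) / (1 + 0.357·0.962) = 1.3194/1.3436 = 0.9820.
Compose with the further object (u' = -0.409 in the secondary particle frame): u_3 = (-0.409 + 0.982) / (1 + (-0.409)·0.982) = 0.5730/0.5984 = 0.9576.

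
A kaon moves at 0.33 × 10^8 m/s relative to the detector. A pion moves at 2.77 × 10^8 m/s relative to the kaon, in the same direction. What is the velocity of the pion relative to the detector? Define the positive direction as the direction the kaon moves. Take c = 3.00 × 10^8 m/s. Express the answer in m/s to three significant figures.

In units of c (dividing by 3.00 × 10^8 m/s): v = 0.110, u' = 0.923.
u = (u' + v)/(1 + u'v/c²):
u = (0.923 + 0.110) / (1 + 0.923·0.110) = 1.0333/1.1016 = 0.9381
(Galilean addition would give +1.033c, exceeding c.)
Converting back: u = 0.9381 × 3.00 × 10^8 m/s.

2.81 × 10^8 m/s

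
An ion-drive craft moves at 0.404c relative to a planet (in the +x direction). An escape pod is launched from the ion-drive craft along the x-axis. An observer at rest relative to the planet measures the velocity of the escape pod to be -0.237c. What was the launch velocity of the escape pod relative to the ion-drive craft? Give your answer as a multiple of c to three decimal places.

-0.585c

Invert the composition law: u' = (u − v)/(1 − uv/c²).
u' = (-0.237 − 0.404) / (1 − (-0.237)(0.404)) = -0.6410/1.0957 = -0.5850.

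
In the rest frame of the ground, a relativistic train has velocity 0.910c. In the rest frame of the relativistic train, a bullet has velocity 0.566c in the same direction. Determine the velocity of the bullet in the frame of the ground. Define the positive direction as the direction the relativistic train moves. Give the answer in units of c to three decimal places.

0.974c

With v = 0.910 and u' = 0.566 (in units of c),
u = (u' + v)/(1 + u'v/c²):
u = (0.566 + 0.910) / (1 + 0.566·0.910) = 1.4760/1.5151 = 0.9742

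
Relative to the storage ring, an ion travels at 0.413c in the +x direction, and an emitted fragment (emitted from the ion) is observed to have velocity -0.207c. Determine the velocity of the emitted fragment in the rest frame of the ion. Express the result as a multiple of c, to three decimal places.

-0.571c

Invert the composition law: u' = (u − v)/(1 − uv/c²).
u' = (-0.207 − 0.413) / (1 − (-0.207)(0.413)) = -0.6200/1.0855 = -0.5712.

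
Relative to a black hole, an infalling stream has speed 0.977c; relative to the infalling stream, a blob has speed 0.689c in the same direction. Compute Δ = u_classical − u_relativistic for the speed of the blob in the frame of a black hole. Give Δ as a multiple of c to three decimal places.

Galilean: u_cl = 0.689 + 0.977 = 1.6660.
Relativistic: u_rel = (0.689 + 0.977) / (1 + 0.689·0.977) = 1.6660/1.6732 = 0.9957.
Δ = 1.6660 − 0.9957 = 0.6703.
(The classical prediction exceeds c; the relativistic result does not.)

Δ = 0.670c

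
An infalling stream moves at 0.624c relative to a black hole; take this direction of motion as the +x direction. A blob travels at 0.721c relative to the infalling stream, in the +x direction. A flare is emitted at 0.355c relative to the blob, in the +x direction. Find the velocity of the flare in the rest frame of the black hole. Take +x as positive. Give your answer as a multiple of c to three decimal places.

0.965c

Apply u = (u' + v)/(1 + u'v/c²) successively, working outward toward the black hole.
Start: velocity of the infalling stream relative to the black hole = 0.6240c.
Compose with the blob (u' = 0.721 in the infalling stream frame): u_1 = (0.721 + 0.624) / (1 + 0.721·0.624) = 1.3450/1.4499 = 0.9276.
Compose with the flare (u' = 0.355 in the blob frame): u_2 = (0.355 + 0.928) / (1 + 0.355·0.928) = 1.2826/1.3293 = 0.9649.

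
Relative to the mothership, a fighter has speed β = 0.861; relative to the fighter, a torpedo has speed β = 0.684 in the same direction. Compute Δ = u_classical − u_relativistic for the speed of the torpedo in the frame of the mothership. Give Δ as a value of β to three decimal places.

Galilean: u_cl = 0.684 + 0.861 = 1.5450.
Relativistic: u_rel = (0.684 + 0.861) / (1 + 0.684·0.861) = 1.5450/1.5889 = 0.9724.
Δ = 1.5450 − 0.9724 = 0.5726.
(The classical prediction exceeds c; the relativistic result does not.)

Δ = 0.573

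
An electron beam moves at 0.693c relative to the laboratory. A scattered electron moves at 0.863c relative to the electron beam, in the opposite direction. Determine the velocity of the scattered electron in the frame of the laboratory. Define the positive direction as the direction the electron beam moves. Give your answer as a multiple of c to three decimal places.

With v = 0.693 and u' = -0.863 (in units of c),
u = (u' + v)/(1 + u'v/c²):
u = (-0.863 + 0.693) / (1 + (-0.863)·0.693) = -0.1700/0.4019 = -0.4229
(Galilean addition would give -0.170c.)

-0.423c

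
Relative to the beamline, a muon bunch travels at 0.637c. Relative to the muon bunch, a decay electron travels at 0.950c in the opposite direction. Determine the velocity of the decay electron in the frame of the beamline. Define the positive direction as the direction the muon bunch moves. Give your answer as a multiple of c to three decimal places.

-0.793c

With v = 0.637 and u' = -0.950 (in units of c),
u = (u' + v)/(1 + u'v/c²):
u = (-0.950 + 0.637) / (1 + (-0.950)·0.637) = -0.3130/0.3948 = -0.7927
(Galilean addition would give -0.313c.)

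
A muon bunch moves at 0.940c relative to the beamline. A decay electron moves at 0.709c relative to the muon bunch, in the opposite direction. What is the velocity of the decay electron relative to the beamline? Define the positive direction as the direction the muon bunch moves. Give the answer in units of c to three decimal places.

+0.693c

With v = 0.940 and u' = -0.709 (in units of c),
u = (u' + v)/(1 + u'v/c²):
u = (-0.709 + 0.940) / (1 + (-0.709)·0.940) = 0.2310/0.3335 = 0.6926
(Galilean addition would give +0.231c.)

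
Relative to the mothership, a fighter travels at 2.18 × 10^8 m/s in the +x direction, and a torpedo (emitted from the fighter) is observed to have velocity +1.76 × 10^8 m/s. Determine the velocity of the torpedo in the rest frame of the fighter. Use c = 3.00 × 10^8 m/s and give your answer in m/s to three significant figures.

-7.32 × 10^7 m/s

v = 0.727c, u = 0.587c.
Invert the composition law: u' = (u − v)/(1 − uv/c²).
u' = (0.587 − 0.727) / (1 − (0.587)(0.727)) = -0.1400/0.5737 = -0.2440.
u' = -0.2440 × 3.00 × 10^8 m/s.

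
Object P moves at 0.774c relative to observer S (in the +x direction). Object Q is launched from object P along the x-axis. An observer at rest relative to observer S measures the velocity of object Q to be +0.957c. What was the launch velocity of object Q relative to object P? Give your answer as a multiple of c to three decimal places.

+0.706c

Invert the composition law: u' = (u − v)/(1 − uv/c²).
u' = (0.957 − 0.774) / (1 − (0.957)(0.774)) = 0.1830/0.2593 = 0.7058.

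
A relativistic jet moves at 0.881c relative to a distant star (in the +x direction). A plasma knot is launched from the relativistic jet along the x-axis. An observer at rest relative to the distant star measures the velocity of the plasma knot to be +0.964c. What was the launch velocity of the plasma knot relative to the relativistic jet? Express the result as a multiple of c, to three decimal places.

Invert the composition law: u' = (u − v)/(1 − uv/c²).
u' = (0.964 − 0.881) / (1 − (0.964)(0.881)) = 0.0830/0.1507 = 0.5507.

+0.551c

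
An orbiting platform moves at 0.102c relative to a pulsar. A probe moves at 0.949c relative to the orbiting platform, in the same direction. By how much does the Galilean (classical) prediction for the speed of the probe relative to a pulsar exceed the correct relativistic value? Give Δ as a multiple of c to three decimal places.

Δ = 0.093c

Galilean: u_cl = 0.949 + 0.102 = 1.0510.
Relativistic: u_rel = (0.949 + 0.102) / (1 + 0.949·0.102) = 1.0510/1.0968 = 0.9582.
Δ = 1.0510 − 0.9582 = 0.0928.
(The classical prediction exceeds c; the relativistic result does not.)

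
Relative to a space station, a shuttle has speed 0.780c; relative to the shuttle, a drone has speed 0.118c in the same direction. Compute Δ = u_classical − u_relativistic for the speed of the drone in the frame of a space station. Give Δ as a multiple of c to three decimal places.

Δ = 0.076c

Galilean: u_cl = 0.118 + 0.780 = 0.8980.
Relativistic: u_rel = (0.118 + 0.780) / (1 + 0.118·0.780) = 0.8980/1.0920 = 0.8223.
Δ = 0.8980 − 0.8223 = 0.0757.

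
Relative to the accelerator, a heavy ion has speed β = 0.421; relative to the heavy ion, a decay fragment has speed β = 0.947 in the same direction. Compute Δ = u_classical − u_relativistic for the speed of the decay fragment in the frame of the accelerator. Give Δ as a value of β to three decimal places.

Δ = 0.390

Galilean: u_cl = 0.947 + 0.421 = 1.3680.
Relativistic: u_rel = (0.947 + 0.421) / (1 + 0.947·0.421) = 1.3680/1.3987 = 0.9781.
Δ = 1.3680 − 0.9781 = 0.3899.
(The classical prediction exceeds c; the relativistic result does not.)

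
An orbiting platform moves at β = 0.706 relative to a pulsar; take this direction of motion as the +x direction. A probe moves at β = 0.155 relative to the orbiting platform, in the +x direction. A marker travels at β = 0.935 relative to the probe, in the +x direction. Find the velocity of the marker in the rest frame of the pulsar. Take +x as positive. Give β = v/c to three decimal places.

Apply u = (u' + v)/(1 + u'v/c²) successively, working outward toward the pulsar.
Start: velocity of the orbiting platform relative to the pulsar = 0.7060c.
Compose with the probe (u' = 0.155 in the orbiting platform frame): u_1 = (0.155 + 0.706) / (1 + 0.155·0.706) = 0.8610/1.1094 = 0.7761.
Compose with the marker (u' = 0.935 in the probe frame): u_2 = (0.935 + 0.776) / (1 + 0.935·0.776) = 1.7111/1.7256 = 0.9916.

β = 0.992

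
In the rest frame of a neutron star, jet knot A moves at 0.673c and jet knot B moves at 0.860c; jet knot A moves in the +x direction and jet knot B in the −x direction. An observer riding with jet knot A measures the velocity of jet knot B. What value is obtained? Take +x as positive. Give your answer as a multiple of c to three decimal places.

β_A = 0.673, β_B = -0.860.
Transform to A's frame with the inverse velocity-addition law: u' = (u − v)/(1 − uv/c²), taking u = β_B and v = β_A.
u' = (-0.860 − 0.673) / (1 − (0.673)(-0.860)) = -1.5330/1.5788 = -0.9710.

-0.971c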